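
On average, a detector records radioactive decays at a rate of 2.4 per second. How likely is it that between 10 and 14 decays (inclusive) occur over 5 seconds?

Over the interval, μ = 2.4 × 5 = 12 (5 seconds).
P(10 ≤ N ≤ 14) = Σ_{j=10}^{14} e^(−12) · 12^j/j! ≈ 0.5296.

0.5296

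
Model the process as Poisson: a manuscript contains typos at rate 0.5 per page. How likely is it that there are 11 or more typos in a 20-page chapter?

0.4170

Over the interval, μ = 0.5 × 20 = 10 (a 20-page chapter = 20 pages).
P(N ≥ 11) = 1 − P(N ≤ 10) = 1 − Σ_{j=0}^{10} e^(−μ) μ^j/j! ≈ 0.4170.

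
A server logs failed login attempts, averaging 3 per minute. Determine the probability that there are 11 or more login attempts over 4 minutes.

Over the interval, μ = 3 × 4 = 12 (4 minutes).
P(N ≥ 11) = 1 − P(N ≤ 10) = 1 − Σ_{j=0}^{10} e^(−μ) μ^j/j! ≈ 0.6528.

0.6528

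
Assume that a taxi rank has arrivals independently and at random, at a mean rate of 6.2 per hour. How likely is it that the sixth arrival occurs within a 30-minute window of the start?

Over the interval, μ = 6.2 × 0.5 = 3.1 (a 30-minute window = 0.5 hours).
The sixth arrival falls in the interval iff at least 6 events occur there: P(S_6 ≤ t) = P(N ≥ 6) = 1 − P(N ≤ 5) ≈ 0.0943.

0.0943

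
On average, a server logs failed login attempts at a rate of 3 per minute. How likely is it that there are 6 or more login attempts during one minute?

With mean μ = 3 per minute,
P(N ≥ 6) = 1 − P(N ≤ 5) = 1 − Σ_{j=0}^{5} e^(−μ) μ^j/j! ≈ 0.0839.

0.0839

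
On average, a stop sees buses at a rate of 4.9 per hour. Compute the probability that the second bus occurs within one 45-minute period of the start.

Over the interval, μ = 4.9 × 0.75 = 3.675 (a 45-minute period = 0.75 hours).
The second arrival falls in the interval iff at least 2 events occur there: P(S_2 ≤ t) = P(N ≥ 2) = 1 − P(N ≤ 1) ≈ 0.8815.

0.8815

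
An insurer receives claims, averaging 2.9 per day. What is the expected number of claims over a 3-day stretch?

8.7

E[N] = λt = 2.9 × 3 = 8.7 (a 3-day stretch = 3 days).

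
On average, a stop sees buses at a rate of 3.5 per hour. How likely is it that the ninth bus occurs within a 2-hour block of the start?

Over the interval, μ = 3.5 × 2 = 7 (a 2-hour block = 2 hours).
The ninth arrival falls in the interval iff at least 9 events occur there: P(S_9 ≤ t) = P(N ≥ 9) = 1 − P(N ≤ 8) ≈ 0.2709.

0.2709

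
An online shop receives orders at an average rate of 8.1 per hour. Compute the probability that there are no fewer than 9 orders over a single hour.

0.4214

With mean μ = 8.1 per hour,
P(N ≥ 9) = 1 − P(N ≤ 8) = 1 − Σ_{j=0}^{8} e^(−μ) μ^j/j! ≈ 0.4214.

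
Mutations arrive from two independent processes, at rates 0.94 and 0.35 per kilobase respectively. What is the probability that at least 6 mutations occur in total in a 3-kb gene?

Independent Poisson processes superpose: combined rate λ = 0.94 + 0.35 = 1.29 per kilobase.
Over the interval, μ = 1.29 × 3 = 3.87 (a 3-kb gene = 3 kilobases).
P(N ≥ 6) = 1 − P(N ≤ 5) ≈ 0.1949.

0.1949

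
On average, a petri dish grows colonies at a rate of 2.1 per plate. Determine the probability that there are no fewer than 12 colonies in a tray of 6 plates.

0.6050

Over the interval, μ = 2.1 × 6 = 12.6 (a tray of 6 plates = 6 plates).
P(N ≥ 12) = 1 − P(N ≤ 11) = 1 − Σ_{j=0}^{11} e^(−μ) μ^j/j! ≈ 0.6050.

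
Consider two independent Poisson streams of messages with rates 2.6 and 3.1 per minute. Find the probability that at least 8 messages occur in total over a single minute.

Independent Poisson processes superpose: combined rate λ = 2.6 + 3.1 = 5.7 per minute.
So μ = 5.7.
P(N ≥ 8) = 1 − P(N ≤ 7) ≈ 0.2159.

0.2159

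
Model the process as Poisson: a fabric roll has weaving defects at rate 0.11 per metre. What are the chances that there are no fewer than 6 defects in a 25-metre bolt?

Over the interval, μ = 0.11 × 25 = 2.75 (a 25-metre bolt = 25 metres).
P(N ≥ 6) = 1 − P(N ≤ 5) = 1 − Σ_{j=0}^{5} e^(−μ) μ^j/j! ≈ 0.0608.

0.0608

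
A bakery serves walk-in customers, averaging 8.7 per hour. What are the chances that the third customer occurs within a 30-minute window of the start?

Over the interval, μ = 8.7 × 0.5 = 4.35 (a 30-minute window = 0.5 hours).
The third arrival falls in the interval iff at least 3 events occur there: P(S_3 ≤ t) = P(N ≥ 3) = 1 − P(N ≤ 2) ≈ 0.8088.

0.8088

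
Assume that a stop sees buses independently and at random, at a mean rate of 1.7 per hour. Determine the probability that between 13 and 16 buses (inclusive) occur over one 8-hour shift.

Over the interval, μ = 1.7 × 8 = 13.6 (an 8-hour shift = 8 hours).
P(13 ≤ N ≤ 16) = Σ_{j=13}^{16} e^(−13.6) · 13.6^j/j! ≈ 0.3906.

0.3906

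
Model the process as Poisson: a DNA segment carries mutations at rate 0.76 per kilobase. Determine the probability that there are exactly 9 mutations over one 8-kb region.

Over the interval, μ = 0.76 × 8 = 6.08 (an 8-kb region = 8 kilobases).
P(N = 9) = e^(−μ) μ^9/9! = e^(−6.08) · 6.08^9/362880 ≈ 0.0716.

0.0716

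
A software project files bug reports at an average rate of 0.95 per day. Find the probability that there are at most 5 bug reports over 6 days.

0.4950

Over the interval, μ = 0.95 × 6 = 5.7 (6 days).
P(N ≤ 5) = Σ_{j=0}^{5} e^(−μ) μ^j/j! ≈ 0.4950.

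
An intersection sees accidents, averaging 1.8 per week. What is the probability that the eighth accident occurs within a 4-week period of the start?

0.4311

Over the interval, μ = 1.8 × 4 = 7.2 (a 4-week period = 4 weeks).
The eighth arrival falls in the interval iff at least 8 events occur there: P(S_8 ≤ t) = P(N ≥ 8) = 1 − P(N ≤ 7) ≈ 0.4311.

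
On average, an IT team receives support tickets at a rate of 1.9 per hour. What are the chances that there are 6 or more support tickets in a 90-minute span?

0.0696

Over the interval, μ = 1.9 × 1.5 = 2.85 (a 90-minute span = 1.5 hours).
P(N ≥ 6) = 1 − P(N ≤ 5) = 1 − Σ_{j=0}^{5} e^(−μ) μ^j/j! ≈ 0.0696.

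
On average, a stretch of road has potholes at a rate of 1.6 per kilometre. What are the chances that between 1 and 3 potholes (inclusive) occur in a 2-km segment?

Over the interval, μ = 1.6 × 2 = 3.2 (a 2-km segment = 2 kilometres).
P(1 ≤ N ≤ 3) = Σ_{j=1}^{3} e^(−3.2) · 3.2^j/j! ≈ 0.5618.

0.5618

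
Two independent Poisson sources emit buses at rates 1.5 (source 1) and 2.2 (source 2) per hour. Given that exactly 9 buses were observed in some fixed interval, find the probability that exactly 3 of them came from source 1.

0.2473

Given the total, each event is independently from source 1 with probability p = λ_1/(λ_1+λ_2) = 1.5/3.7 ≈ 0.4054.
So K ~ Binomial(9, 1.5/3.7): P(K = 3) = C(9,3) · (1.5/3.7)^3 · (2.2/3.7)^6 ≈ 0.2473.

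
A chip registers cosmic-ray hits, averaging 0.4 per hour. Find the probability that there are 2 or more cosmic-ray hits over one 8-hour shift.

0.8288

Over the interval, μ = 0.4 × 8 = 3.2 (an 8-hour shift = 8 hours).
P(N ≥ 2) = 1 − P(N ≤ 1) = 1 − Σ_{j=0}^{1} e^(−μ) μ^j/j! ≈ 0.8288.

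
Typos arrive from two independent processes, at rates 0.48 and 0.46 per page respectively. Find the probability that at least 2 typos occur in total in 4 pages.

Independent Poisson processes superpose: combined rate λ = 0.48 + 0.46 = 0.94 per page.
Over the interval, μ = 0.94 × 4 = 3.76 (4 pages).
P(N ≥ 2) = 1 − P(N ≤ 1) ≈ 0.8892.

0.8892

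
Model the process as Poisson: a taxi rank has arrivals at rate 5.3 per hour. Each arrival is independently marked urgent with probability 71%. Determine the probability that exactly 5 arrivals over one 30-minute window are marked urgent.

0.0299

Thinning: the arrivals that are marked urgent themselves form a Poisson process with rate 0.71 × 5.3 = 3.763 per hour.
Over the interval, μ = 3.763 × 0.5 = 1.8815 (a 30-minute window = 0.5 hours).
P(N = 5) = e^(−1.8815) · 1.8815^5/5! ≈ 0.0299.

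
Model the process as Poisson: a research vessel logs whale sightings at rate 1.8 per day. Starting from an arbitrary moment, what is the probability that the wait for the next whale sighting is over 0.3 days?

0.5827

The wait for the next event is exponential with rate λ = 1.8 per day.
P(T > 0.3) = e^(−λt) = e^(−1.8 × 0.3) = e^(−0.54) ≈ 0.5827.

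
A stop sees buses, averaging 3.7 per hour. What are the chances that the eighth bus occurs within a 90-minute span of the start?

Over the interval, μ = 3.7 × 1.5 = 5.55 (a 90-minute span = 1.5 hours).
The eighth arrival falls in the interval iff at least 8 events occur there: P(S_8 ≤ t) = P(N ≥ 8) = 1 − P(N ≤ 7) ≈ 0.1967.

0.1967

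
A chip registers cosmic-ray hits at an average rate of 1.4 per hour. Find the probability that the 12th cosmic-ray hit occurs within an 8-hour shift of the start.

Over the interval, μ = 1.4 × 8 = 11.2 (an 8-hour shift = 8 hours).
The 12th arrival falls in the interval iff at least 12 events occur there: P(S_12 ≤ t) = P(N ≥ 12) = 1 − P(N ≤ 11) ≈ 0.4446.

0.4446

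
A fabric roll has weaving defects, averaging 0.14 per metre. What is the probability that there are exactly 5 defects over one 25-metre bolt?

Over the interval, μ = 0.14 × 25 = 3.5 (a 25-metre bolt = 25 metres).
P(N = 5) = e^(−μ) μ^5/5! = e^(−3.5) · 3.5^5/120 ≈ 0.1322.

0.1322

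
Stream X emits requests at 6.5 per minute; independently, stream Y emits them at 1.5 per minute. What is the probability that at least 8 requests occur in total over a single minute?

Independent Poisson processes superpose: combined rate λ = 6.5 + 1.5 = 8 per minute.
So μ = 8.
P(N ≥ 8) = 1 − P(N ≤ 7) ≈ 0.5470.

0.5470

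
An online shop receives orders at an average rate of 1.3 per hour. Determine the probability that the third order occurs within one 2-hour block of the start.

Over the interval, μ = 1.3 × 2 = 2.6 (a 2-hour block = 2 hours).
The third arrival falls in the interval iff at least 3 events occur there: P(S_3 ≤ t) = P(N ≥ 3) = 1 − P(N ≤ 2) ≈ 0.4816.

0.4816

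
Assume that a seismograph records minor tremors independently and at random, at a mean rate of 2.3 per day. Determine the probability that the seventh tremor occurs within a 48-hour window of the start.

0.1820

Over the interval, μ = 2.3 × 2 = 4.6 (a 48-hour window = 2 days).
The seventh arrival falls in the interval iff at least 7 events occur there: P(S_7 ≤ t) = P(N ≥ 7) = 1 − P(N ≤ 6) ≈ 0.1820.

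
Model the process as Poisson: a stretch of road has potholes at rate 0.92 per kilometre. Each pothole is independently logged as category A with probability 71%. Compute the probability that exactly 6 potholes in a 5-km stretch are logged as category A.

Thinning: the potholes that are logged as category A themselves form a Poisson process with rate 0.71 × 0.92 = 0.6532 per kilometre.
Over the interval, μ = 0.6532 × 5 = 3.266 (a 5-km stretch = 5 kilometres).
P(N = 6) = e^(−3.266) · 3.266^6/6! ≈ 0.0643.

0.0643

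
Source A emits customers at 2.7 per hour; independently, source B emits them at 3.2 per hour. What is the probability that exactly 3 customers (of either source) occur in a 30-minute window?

0.2239

Independent Poisson processes superpose: combined rate λ = 2.7 + 3.2 = 5.9 per hour.
Over the interval, μ = 5.9 × 0.5 = 2.95 (a 30-minute window = 0.5 hours).
P(N = 3) = e^(−2.95) · 2.95^3/3! ≈ 0.2239.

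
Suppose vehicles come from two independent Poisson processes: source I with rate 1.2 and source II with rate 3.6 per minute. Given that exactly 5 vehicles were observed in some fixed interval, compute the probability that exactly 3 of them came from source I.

0.0879

Given the total, each event is independently from source I with probability p = λ_I/(λ_I+λ_II) = 1.2/4.8 = 0.2500.
So K ~ Binomial(5, 1.2/4.8): P(K = 3) = C(5,3) · (1.2/4.8)^3 · (3.6/4.8)^2 ≈ 0.0879.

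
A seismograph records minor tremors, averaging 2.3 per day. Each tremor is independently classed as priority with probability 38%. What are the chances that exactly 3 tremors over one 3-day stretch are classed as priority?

Thinning: the tremors that are classed as priority themselves form a Poisson process with rate 0.38 × 2.3 = 0.874 per day.
Over the interval, μ = 0.874 × 3 = 2.622 (a 3-day stretch = 3 days).
P(N = 3) = e^(−2.622) · 2.622^3/3! ≈ 0.2183.

0.2183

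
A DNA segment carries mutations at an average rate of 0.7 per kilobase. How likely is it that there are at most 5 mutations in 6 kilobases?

0.7531

Over the interval, μ = 0.7 × 6 = 4.2 (6 kilobases).
P(N ≤ 5) = Σ_{j=0}^{5} e^(−μ) μ^j/j! ≈ 0.7531.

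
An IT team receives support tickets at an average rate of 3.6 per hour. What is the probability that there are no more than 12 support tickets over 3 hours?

0.7104

Over the interval, μ = 3.6 × 3 = 10.8 (3 hours).
P(N ≤ 12) = Σ_{j=0}^{12} e^(−μ) μ^j/j! ≈ 0.7104.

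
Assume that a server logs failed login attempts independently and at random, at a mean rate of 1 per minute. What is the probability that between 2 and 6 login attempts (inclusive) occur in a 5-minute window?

Over the interval, μ = 1 × 5 = 5 (a 5-minute window = 5 minutes).
P(2 ≤ N ≤ 6) = Σ_{j=2}^{6} e^(−5) · 5^j/j! ≈ 0.7218.

0.7218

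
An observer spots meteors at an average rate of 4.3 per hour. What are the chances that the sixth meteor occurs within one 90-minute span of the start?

0.6236

Over the interval, μ = 4.3 × 1.5 = 6.45 (a 90-minute span = 1.5 hours).
The sixth arrival falls in the interval iff at least 6 events occur there: P(S_6 ≤ t) = P(N ≥ 6) = 1 − P(N ≤ 5) ≈ 0.6236.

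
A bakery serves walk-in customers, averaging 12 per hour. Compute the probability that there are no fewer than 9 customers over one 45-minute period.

0.5443

Over the interval, μ = 12 × 0.75 = 9 (a 45-minute period = 0.75 hours).
P(N ≥ 9) = 1 − P(N ≤ 8) = 1 − Σ_{j=0}^{8} e^(−μ) μ^j/j! ≈ 0.5443.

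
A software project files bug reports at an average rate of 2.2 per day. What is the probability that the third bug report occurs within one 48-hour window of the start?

Over the interval, μ = 2.2 × 2 = 4.4 (a 48-hour window = 2 days).
The third arrival falls in the interval iff at least 3 events occur there: P(S_3 ≤ t) = P(N ≥ 3) = 1 − P(N ≤ 2) ≈ 0.8149.

0.8149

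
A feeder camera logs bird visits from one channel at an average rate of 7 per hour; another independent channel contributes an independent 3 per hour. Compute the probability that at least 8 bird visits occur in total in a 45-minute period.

0.4754

Independent Poisson processes superpose: combined rate λ = 7 + 3 = 10 per hour.
Over the interval, μ = 10 × 0.75 = 7.5 (a 45-minute period = 0.75 hours).
P(N ≥ 8) = 1 − P(N ≤ 7) ≈ 0.4754.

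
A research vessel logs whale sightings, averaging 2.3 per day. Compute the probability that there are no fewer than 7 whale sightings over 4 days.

Over the interval, μ = 2.3 × 4 = 9.2 (4 days).
P(N ≥ 7) = 1 − P(N ≤ 6) = 1 − Σ_{j=0}^{6} e^(−μ) μ^j/j! ≈ 0.8108.

0.8108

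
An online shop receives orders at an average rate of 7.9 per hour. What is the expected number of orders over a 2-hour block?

15.8

E[N] = λt = 7.9 × 2 = 15.8 (a 2-hour block = 2 hours).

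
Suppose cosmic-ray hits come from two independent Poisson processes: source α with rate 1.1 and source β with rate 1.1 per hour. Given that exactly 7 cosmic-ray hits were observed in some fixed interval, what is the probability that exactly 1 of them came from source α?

0.0547

Given the total, each event is independently from source α with probability p = λ_α/(λ_α+λ_β) = 1.1/2.2 = 0.5000.
So K ~ Binomial(7, 1.1/2.2): P(K = 1) = C(7,1) · (1.1/2.2)^1 · (1.1/2.2)^6 ≈ 0.0547.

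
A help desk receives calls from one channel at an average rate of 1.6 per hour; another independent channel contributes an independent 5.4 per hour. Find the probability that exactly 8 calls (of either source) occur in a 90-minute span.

0.1009

Independent Poisson processes superpose: combined rate λ = 1.6 + 5.4 = 7 per hour.
Over the interval, μ = 7 × 1.5 = 10.5 (a 90-minute span = 1.5 hours).
P(N = 8) = e^(−10.5) · 10.5^8/8! ≈ 0.1009.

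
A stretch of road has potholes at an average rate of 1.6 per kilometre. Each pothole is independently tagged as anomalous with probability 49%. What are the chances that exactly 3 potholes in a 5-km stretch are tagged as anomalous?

0.1992

Thinning: the potholes that are tagged as anomalous themselves form a Poisson process with rate 0.49 × 1.6 = 0.784 per kilometre.
Over the interval, μ = 0.784 × 5 = 3.92 (a 5-km stretch = 5 kilometres).
P(N = 3) = e^(−3.92) · 3.92^3/3! ≈ 0.1992.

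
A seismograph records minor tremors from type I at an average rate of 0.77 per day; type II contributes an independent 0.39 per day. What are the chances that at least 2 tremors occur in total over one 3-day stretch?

0.8620

Independent Poisson processes superpose: combined rate λ = 0.77 + 0.39 = 1.16 per day.
Over the interval, μ = 1.16 × 3 = 3.48 (a 3-day stretch = 3 days).
P(N ≥ 2) = 1 − P(N ≤ 1) ≈ 0.8620.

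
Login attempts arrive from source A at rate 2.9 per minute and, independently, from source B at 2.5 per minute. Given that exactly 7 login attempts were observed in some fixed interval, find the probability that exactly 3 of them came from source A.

0.2490

Given the total, each event is independently from source A with probability p = λ_A/(λ_A+λ_B) = 2.9/5.4 ≈ 0.5370.
So K ~ Binomial(7, 2.9/5.4): P(K = 3) = C(7,3) · (2.9/5.4)^3 · (2.5/5.4)^4 ≈ 0.2490.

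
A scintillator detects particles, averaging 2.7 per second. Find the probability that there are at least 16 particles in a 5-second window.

0.2822

Over the interval, μ = 2.7 × 5 = 13.5 (a 5-second window = 5 seconds).
P(N ≥ 16) = 1 − P(N ≤ 15) = 1 − Σ_{j=0}^{15} e^(−μ) μ^j/j! ≈ 0.2822.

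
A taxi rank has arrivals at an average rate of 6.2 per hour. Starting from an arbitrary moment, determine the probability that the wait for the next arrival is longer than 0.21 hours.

0.2720

The wait for the next event is exponential with rate λ = 6.2 per hour.
P(T > 0.21) = e^(−λt) = e^(−6.2 × 0.21) = e^(−1.302) ≈ 0.2720.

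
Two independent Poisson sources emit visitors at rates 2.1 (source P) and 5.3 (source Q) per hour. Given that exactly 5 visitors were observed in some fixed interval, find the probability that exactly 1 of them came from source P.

Given the total, each event is independently from source P with probability p = λ_P/(λ_P+λ_Q) = 2.1/7.4 ≈ 0.2838.
So K ~ Binomial(5, 2.1/7.4): P(K = 1) = C(5,1) · (2.1/7.4)^1 · (5.3/7.4)^4 ≈ 0.3734.

0.3734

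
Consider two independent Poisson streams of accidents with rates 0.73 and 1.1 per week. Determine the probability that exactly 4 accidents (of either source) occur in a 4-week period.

Independent Poisson processes superpose: combined rate λ = 0.73 + 1.1 = 1.83 per week.
Over the interval, μ = 1.83 × 4 = 7.32 (a 4-week period = 4 weeks).
P(N = 4) = e^(−7.32) · 7.32^4/4! ≈ 0.0792.

0.0792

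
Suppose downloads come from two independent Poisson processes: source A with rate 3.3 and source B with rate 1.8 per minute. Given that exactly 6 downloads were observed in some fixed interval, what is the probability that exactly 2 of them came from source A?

0.0975

Given the total, each event is independently from source A with probability p = λ_A/(λ_A+λ_B) = 3.3/5.1 ≈ 0.6471.
So K ~ Binomial(6, 3.3/5.1): P(K = 2) = C(6,2) · (3.3/5.1)^2 · (1.8/5.1)^4 ≈ 0.0975.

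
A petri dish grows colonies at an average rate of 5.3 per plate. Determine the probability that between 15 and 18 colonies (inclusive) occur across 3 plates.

Over the interval, μ = 5.3 × 3 = 15.9 (3 plates).
P(15 ≤ N ≤ 18) = Σ_{j=15}^{18} e^(−15.9) · 15.9^j/j! ≈ 0.3737.

0.3737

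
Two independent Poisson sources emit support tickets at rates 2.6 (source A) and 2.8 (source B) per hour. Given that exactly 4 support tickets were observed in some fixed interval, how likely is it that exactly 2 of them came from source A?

0.3740

Given the total, each event is independently from source A with probability p = λ_A/(λ_A+λ_B) = 2.6/5.4 ≈ 0.4815.
So K ~ Binomial(4, 2.6/5.4): P(K = 2) = C(4,2) · (2.6/5.4)^2 · (2.8/5.4)^2 ≈ 0.3740.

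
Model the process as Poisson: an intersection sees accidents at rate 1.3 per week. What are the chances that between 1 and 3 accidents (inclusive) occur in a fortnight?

Over the interval, μ = 1.3 × 2 = 2.6 (a fortnight = 2 weeks).
P(1 ≤ N ≤ 3) = Σ_{j=1}^{3} e^(−2.6) · 2.6^j/j! ≈ 0.6617.

0.6617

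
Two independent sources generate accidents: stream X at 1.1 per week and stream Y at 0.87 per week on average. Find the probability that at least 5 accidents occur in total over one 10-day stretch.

0.1546

Independent Poisson processes superpose: combined rate λ = 1.1 + 0.87 = 1.97 per week.
Over the interval, μ = 1.97 × 10/7 ≈ 2.81429 (a 10-day stretch = 10/7 weeks).
P(N ≥ 5) = 1 − P(N ≤ 4) ≈ 0.1546.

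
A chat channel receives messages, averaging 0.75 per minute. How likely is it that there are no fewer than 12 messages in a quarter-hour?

0.4505

Over the interval, μ = 0.75 × 15 = 11.25 (a quarter-hour = 15 minutes).
P(N ≥ 12) = 1 − P(N ≤ 11) = 1 − Σ_{j=0}^{11} e^(−μ) μ^j/j! ≈ 0.4505.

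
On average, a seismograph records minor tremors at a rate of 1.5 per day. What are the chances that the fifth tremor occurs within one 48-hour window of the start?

Over the interval, μ = 1.5 × 2 = 3 (a 48-hour window = 2 days).
The fifth arrival falls in the interval iff at least 5 events occur there: P(S_5 ≤ t) = P(N ≥ 5) = 1 − P(N ≤ 4) ≈ 0.1847.

0.1847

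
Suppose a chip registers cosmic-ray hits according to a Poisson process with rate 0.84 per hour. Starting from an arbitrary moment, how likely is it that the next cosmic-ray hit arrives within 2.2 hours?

0.8424

Inter-arrival times are exponential with rate λ = 0.84 per hour.
P(T ≤ 2.2) = 1 − e^(−λt) = 1 − e^(−0.84 × 2.2) = 1 − e^(−1.848) ≈ 0.8424.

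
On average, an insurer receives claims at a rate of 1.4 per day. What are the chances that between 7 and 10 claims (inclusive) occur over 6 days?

0.5073

Over the interval, μ = 1.4 × 6 = 8.4 (6 days).
P(7 ≤ N ≤ 10) = Σ_{j=7}^{10} e^(−8.4) · 8.4^j/j! ≈ 0.5073.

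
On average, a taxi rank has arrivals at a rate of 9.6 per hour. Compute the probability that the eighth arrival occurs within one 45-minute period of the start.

0.4311

Over the interval, μ = 9.6 × 0.75 = 7.2 (a 45-minute period = 0.75 hours).
The eighth arrival falls in the interval iff at least 8 events occur there: P(S_8 ≤ t) = P(N ≥ 8) = 1 − P(N ≤ 7) ≈ 0.4311.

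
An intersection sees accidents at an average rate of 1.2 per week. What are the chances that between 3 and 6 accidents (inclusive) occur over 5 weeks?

Over the interval, μ = 1.2 × 5 = 6 (5 weeks).
P(3 ≤ N ≤ 6) = Σ_{j=3}^{6} e^(−6) · 6^j/j! ≈ 0.5443.

0.5443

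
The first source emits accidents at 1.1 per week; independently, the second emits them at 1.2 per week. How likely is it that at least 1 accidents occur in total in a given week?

0.8997

Independent Poisson processes superpose: combined rate λ = 1.1 + 1.2 = 2.3 per week.
So μ = 2.3.
P(N ≥ 1) = 1 − P(N ≤ 0) ≈ 0.8997.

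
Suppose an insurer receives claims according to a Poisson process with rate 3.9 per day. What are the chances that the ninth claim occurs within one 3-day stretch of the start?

0.8243

Over the interval, μ = 3.9 × 3 = 11.7 (a 3-day stretch = 3 days).
The ninth arrival falls in the interval iff at least 9 events occur there: P(S_9 ≤ t) = P(N ≥ 9) = 1 − P(N ≤ 8) ≈ 0.8243.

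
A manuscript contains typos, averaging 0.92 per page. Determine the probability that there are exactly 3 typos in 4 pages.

Over the interval, μ = 0.92 × 4 = 3.68 (4 pages).
P(N = 3) = e^(−μ) μ^3/3! = e^(−3.68) · 3.68^3/6 ≈ 0.2095.

0.2095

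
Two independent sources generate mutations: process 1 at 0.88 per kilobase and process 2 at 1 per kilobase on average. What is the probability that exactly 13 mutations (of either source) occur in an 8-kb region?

Independent Poisson processes superpose: combined rate λ = 0.88 + 1 = 1.88 per kilobase.
Over the interval, μ = 1.88 × 8 = 15.04 (an 8-kb region = 8 kilobases).
P(N = 13) = e^(−15.04) · 15.04^13/13! ≈ 0.0951.

0.0951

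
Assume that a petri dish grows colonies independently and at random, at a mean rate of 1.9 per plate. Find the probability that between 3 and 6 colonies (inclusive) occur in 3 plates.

0.5776

Over the interval, μ = 1.9 × 3 = 5.7 (3 plates).
P(3 ≤ N ≤ 6) = Σ_{j=3}^{6} e^(−5.7) · 5.7^j/j! ≈ 0.5776.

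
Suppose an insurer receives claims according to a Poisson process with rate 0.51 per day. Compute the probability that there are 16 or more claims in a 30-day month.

0.4626

Over the interval, μ = 0.51 × 30 = 15.3 (a 30-day month = 30 days).
P(N ≥ 16) = 1 − P(N ≤ 15) = 1 − Σ_{j=0}^{15} e^(−μ) μ^j/j! ≈ 0.4626.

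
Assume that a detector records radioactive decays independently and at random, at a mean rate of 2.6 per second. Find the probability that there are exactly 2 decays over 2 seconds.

0.0746

Over the interval, μ = 2.6 × 2 = 5.2 (2 seconds).
P(N = 2) = e^(−μ) μ^2/2! = e^(−5.2) · 5.2^2/2 ≈ 0.0746.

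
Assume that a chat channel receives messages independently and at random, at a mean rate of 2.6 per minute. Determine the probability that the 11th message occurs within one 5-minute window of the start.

Over the interval, μ = 2.6 × 5 = 13 (a 5-minute window = 5 minutes).
The 11th arrival falls in the interval iff at least 11 events occur there: P(S_11 ≤ t) = P(N ≥ 11) = 1 − P(N ≤ 10) ≈ 0.7483.

0.7483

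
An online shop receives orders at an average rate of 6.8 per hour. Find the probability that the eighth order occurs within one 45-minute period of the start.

0.1440

Over the interval, μ = 6.8 × 0.75 = 5.1 (a 45-minute period = 0.75 hours).
The eighth arrival falls in the interval iff at least 8 events occur there: P(S_8 ≤ t) = P(N ≥ 8) = 1 − P(N ≤ 7) ≈ 0.1440.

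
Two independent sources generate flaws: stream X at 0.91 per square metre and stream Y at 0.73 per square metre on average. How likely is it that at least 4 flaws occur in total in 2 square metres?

0.4152

Independent Poisson processes superpose: combined rate λ = 0.91 + 0.73 = 1.64 per square metre.
Over the interval, μ = 1.64 × 2 = 3.28 (2 square metres).
P(N ≥ 4) = 1 − P(N ≤ 3) ≈ 0.4152.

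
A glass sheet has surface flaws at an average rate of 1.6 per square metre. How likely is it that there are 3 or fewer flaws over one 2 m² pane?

0.6025

Over the interval, μ = 1.6 × 2 = 3.2 (a 2 m² pane = 2 square metres).
P(N ≤ 3) = Σ_{j=0}^{3} e^(−μ) μ^j/j! ≈ 0.6025.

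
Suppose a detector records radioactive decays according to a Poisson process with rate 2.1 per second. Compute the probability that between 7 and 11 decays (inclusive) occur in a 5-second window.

0.5371

Over the interval, μ = 2.1 × 5 = 10.5 (a 5-second window = 5 seconds).
P(7 ≤ N ≤ 11) = Σ_{j=7}^{11} e^(−10.5) · 10.5^j/j! ≈ 0.5371.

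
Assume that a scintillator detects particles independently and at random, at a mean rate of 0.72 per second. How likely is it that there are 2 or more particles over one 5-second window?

0.8743

Over the interval, μ = 0.72 × 5 = 3.6 (a 5-second window = 5 seconds).
P(N ≥ 2) = 1 − P(N ≤ 1) = 1 − Σ_{j=0}^{1} e^(−μ) μ^j/j! ≈ 0.8743.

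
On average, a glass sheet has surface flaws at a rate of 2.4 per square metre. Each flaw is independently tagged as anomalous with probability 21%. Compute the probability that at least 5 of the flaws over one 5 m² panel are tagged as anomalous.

0.1115

Thinning: the flaws that are tagged as anomalous themselves form a Poisson process with rate 0.21 × 2.4 = 0.504 per square metre.
Over the interval, μ = 0.504 × 5 = 2.52 (a 5 m² panel = 5 square metres).
P(N ≥ 5) = 1 − P(N ≤ 4) ≈ 0.1115.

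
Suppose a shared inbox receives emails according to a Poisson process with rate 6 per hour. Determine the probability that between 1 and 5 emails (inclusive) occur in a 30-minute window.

Over the interval, μ = 6 × 0.5 = 3 (a 30-minute window = 0.5 hours).
P(1 ≤ N ≤ 5) = Σ_{j=1}^{5} e^(−3) · 3^j/j! ≈ 0.8663.

0.8663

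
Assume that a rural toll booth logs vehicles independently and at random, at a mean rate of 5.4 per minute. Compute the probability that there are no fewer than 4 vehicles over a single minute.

0.7867

With mean μ = 5.4 per minute,
P(N ≥ 4) = 1 − P(N ≤ 3) = 1 − Σ_{j=0}^{3} e^(−μ) μ^j/j! ≈ 0.7867.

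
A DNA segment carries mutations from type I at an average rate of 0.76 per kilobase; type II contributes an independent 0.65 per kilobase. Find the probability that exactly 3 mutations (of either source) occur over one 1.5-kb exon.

0.1902

Independent Poisson processes superpose: combined rate λ = 0.76 + 0.65 = 1.41 per kilobase.
Over the interval, μ = 1.41 × 1.5 = 2.115 (a 1.5-kb exon = 1.5 kilobases).
P(N = 3) = e^(−2.115) · 2.115^3/3! ≈ 0.1902.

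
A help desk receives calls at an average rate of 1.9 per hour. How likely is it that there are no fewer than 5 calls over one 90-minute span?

Over the interval, μ = 1.9 × 1.5 = 2.85 (a 90-minute span = 1.5 hours).
P(N ≥ 5) = 1 − P(N ≤ 4) = 1 − Σ_{j=0}^{4} e^(−μ) μ^j/j! ≈ 0.1602.

0.1602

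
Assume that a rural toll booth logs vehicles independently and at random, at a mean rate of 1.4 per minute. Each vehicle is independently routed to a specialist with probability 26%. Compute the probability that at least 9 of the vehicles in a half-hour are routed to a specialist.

0.7608

Thinning: the vehicles that are routed to a specialist themselves form a Poisson process with rate 0.26 × 1.4 = 0.364 per minute.
Over the interval, μ = 0.364 × 30 = 10.92 (a half-hour = 30 minutes).
P(N ≥ 9) = 1 − P(N ≤ 8) ≈ 0.7608.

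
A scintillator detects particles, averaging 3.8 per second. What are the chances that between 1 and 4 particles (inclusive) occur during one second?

0.6455

With mean μ = 3.8 per second,
P(1 ≤ N ≤ 4) = Σ_{j=1}^{4} e^(−3.8) · 3.8^j/j! ≈ 0.6455.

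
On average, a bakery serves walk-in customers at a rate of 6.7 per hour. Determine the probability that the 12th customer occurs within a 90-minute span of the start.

Over the interval, μ = 6.7 × 1.5 = 10.05 (a 90-minute span = 1.5 hours).
The 12th arrival falls in the interval iff at least 12 events occur there: P(S_12 ≤ t) = P(N ≥ 12) = 1 − P(N ≤ 11) ≈ 0.3089.

0.3089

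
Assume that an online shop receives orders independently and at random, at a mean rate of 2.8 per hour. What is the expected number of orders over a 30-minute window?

1.4

E[N] = λt = 2.8 × 0.5 = 1.4 (a 30-minute window = 0.5 hours).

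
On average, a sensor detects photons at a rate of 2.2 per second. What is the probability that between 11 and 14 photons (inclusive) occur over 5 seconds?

0.3942

Over the interval, μ = 2.2 × 5 = 11 (5 seconds).
P(11 ≤ N ≤ 14) = Σ_{j=11}^{14} e^(−11) · 11^j/j! ≈ 0.3942.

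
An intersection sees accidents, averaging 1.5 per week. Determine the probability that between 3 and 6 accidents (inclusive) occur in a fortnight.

Over the interval, μ = 1.5 × 2 = 3 (a fortnight = 2 weeks).
P(3 ≤ N ≤ 6) = Σ_{j=3}^{6} e^(−3) · 3^j/j! ≈ 0.5433.

0.5433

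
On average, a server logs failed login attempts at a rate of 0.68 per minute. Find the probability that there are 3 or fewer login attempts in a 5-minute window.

Over the interval, μ = 0.68 × 5 = 3.4 (a 5-minute window = 5 minutes).
P(N ≤ 3) = Σ_{j=0}^{3} e^(−μ) μ^j/j! ≈ 0.5584.

0.5584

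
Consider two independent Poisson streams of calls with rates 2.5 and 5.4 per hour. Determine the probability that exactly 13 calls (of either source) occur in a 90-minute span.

0.1042

Independent Poisson processes superpose: combined rate λ = 2.5 + 5.4 = 7.9 per hour.
Over the interval, μ = 7.9 × 1.5 = 11.85 (a 90-minute span = 1.5 hours).
P(N = 13) = e^(−11.85) · 11.85^13/13! ≈ 0.1042.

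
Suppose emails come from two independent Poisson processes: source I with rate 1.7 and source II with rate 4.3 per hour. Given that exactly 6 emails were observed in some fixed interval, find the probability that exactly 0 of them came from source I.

0.1355

Given the total, each event is independently from source I with probability p = λ_I/(λ_I+λ_II) = 1.7/6 ≈ 0.2833.
So K ~ Binomial(6, 1.7/6): P(K = 0) = C(6,0) · (1.7/6)^0 · (4.3/6)^6 ≈ 0.1355.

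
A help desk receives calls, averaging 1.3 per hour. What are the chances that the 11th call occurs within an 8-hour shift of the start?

0.4669

Over the interval, μ = 1.3 × 8 = 10.4 (an 8-hour shift = 8 hours).
The 11th arrival falls in the interval iff at least 11 events occur there: P(S_11 ≤ t) = P(N ≥ 11) = 1 − P(N ≤ 10) ≈ 0.4669.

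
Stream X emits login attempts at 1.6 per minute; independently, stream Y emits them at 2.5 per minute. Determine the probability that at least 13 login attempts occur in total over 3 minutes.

0.4583

Independent Poisson processes superpose: combined rate λ = 1.6 + 2.5 = 4.1 per minute.
Over the interval, μ = 4.1 × 3 = 12.3 (3 minutes).
P(N ≥ 13) = 1 − P(N ≤ 12) ≈ 0.4583.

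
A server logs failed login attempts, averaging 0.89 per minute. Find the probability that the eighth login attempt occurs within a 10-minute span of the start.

0.6643

Over the interval, μ = 0.89 × 10 = 8.9 (a 10-minute span = 10 minutes).
The eighth arrival falls in the interval iff at least 8 events occur there: P(S_8 ≤ t) = P(N ≥ 8) = 1 − P(N ≤ 7) ≈ 0.6643.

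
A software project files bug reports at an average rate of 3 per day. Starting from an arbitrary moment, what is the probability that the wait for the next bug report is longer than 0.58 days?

0.1755

The wait for the next event is exponential with rate λ = 3 per day.
P(T > 0.58) = e^(−λt) = e^(−3 × 0.58) = e^(−1.74) ≈ 0.1755.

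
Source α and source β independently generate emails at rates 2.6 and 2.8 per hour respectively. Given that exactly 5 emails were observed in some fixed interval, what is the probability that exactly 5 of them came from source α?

Given the total, each event is independently from source α with probability p = λ_α/(λ_α+λ_β) = 2.6/5.4 ≈ 0.4815.
So K ~ Binomial(5, 2.6/5.4): P(K = 5) = C(5,5) · (2.6/5.4)^5 · (2.8/5.4)^0 ≈ 0.0259.

0.0259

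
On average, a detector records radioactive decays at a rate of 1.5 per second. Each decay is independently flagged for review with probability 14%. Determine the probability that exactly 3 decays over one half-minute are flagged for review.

Thinning: the decays that are flagged for review themselves form a Poisson process with rate 0.14 × 1.5 = 0.21 per second.
Over the interval, μ = 0.21 × 30 = 6.3 (a half-minute = 30 seconds).
P(N = 3) = e^(−6.3) · 6.3^3/3! ≈ 0.0765.

0.0765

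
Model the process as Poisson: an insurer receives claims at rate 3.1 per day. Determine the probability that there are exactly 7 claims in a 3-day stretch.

Over the interval, μ = 3.1 × 3 = 9.3 (a 3-day stretch = 3 days).
P(N = 7) = e^(−μ) μ^7/7! = e^(−9.3) · 9.3^7/5040 ≈ 0.1091.

0.1091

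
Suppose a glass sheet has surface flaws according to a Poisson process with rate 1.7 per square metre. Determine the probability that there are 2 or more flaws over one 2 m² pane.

Over the interval, μ = 1.7 × 2 = 3.4 (a 2 m² pane = 2 square metres).
P(N ≥ 2) = 1 − P(N ≤ 1) = 1 − Σ_{j=0}^{1} e^(−μ) μ^j/j! ≈ 0.8532.

0.8532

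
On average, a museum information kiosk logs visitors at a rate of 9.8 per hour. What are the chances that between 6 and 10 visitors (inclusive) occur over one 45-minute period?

Over the interval, μ = 9.8 × 0.75 = 7.35 (a 45-minute period = 0.75 hours).
P(6 ≤ N ≤ 10) = Σ_{j=6}^{10} e^(−7.35) · 7.35^j/j! ≈ 0.6165.

0.6165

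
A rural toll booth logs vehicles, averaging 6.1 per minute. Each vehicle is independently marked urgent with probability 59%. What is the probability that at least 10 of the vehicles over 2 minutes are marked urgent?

0.1901

Thinning: the vehicles that are marked urgent themselves form a Poisson process with rate 0.59 × 6.1 = 3.599 per minute.
Over the interval, μ = 3.599 × 2 = 7.198 (2 minutes).
P(N ≥ 10) = 1 − P(N ≤ 9) ≈ 0.1901.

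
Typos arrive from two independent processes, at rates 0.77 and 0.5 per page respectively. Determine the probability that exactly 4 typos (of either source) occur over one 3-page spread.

Independent Poisson processes superpose: combined rate λ = 0.77 + 0.5 = 1.27 per page.
Over the interval, μ = 1.27 × 3 = 3.81 (a 3-page spread = 3 pages).
P(N = 4) = e^(−3.81) · 3.81^4/4! ≈ 0.1945.

0.1945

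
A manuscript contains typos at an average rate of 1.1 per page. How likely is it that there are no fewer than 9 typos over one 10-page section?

0.7680

Over the interval, μ = 1.1 × 10 = 11 (a 10-page section = 10 pages).
P(N ≥ 9) = 1 − P(N ≤ 8) = 1 − Σ_{j=0}^{8} e^(−μ) μ^j/j! ≈ 0.7680.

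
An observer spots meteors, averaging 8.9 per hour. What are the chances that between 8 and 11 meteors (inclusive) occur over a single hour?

With mean μ = 8.9 per hour,
P(8 ≤ N ≤ 11) = Σ_{j=8}^{11} e^(−8.9) · 8.9^j/j! ≈ 0.4769.

0.4769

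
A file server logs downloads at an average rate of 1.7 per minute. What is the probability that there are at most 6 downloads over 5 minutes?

0.2562

Over the interval, μ = 1.7 × 5 = 8.5 (5 minutes).
P(N ≤ 6) = Σ_{j=0}^{6} e^(−μ) μ^j/j! ≈ 0.2562.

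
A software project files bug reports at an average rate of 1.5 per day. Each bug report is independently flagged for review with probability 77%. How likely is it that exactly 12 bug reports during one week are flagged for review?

0.0502

Thinning: the bug reports that are flagged for review themselves form a Poisson process with rate 0.77 × 1.5 = 1.155 per day.
Over the interval, μ = 1.155 × 7 = 8.085 (a week = 7 days).
P(N = 12) = e^(−8.085) · 8.085^12/12! ≈ 0.0502.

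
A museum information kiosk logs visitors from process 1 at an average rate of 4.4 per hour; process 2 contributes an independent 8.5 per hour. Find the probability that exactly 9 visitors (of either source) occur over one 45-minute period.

Independent Poisson processes superpose: combined rate λ = 4.4 + 8.5 = 12.9 per hour.
Over the interval, μ = 12.9 × 0.75 = 9.675 (a 45-minute period = 0.75 hours).
P(N = 9) = e^(−9.675) · 9.675^9/9! ≈ 0.1286.

0.1286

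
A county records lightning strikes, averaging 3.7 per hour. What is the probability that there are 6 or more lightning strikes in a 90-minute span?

Over the interval, μ = 3.7 × 1.5 = 5.55 (a 90-minute span = 1.5 hours).
P(N ≥ 6) = 1 − P(N ≤ 5) = 1 − Σ_{j=0}^{5} e^(−μ) μ^j/j! ≈ 0.4796.

0.4796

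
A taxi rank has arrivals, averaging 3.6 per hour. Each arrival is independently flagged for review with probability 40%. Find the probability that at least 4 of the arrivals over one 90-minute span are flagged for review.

0.1728

Thinning: the arrivals that are flagged for review themselves form a Poisson process with rate 0.4 × 3.6 = 1.44 per hour.
Over the interval, μ = 1.44 × 1.5 = 2.16 (a 90-minute span = 1.5 hours).
P(N ≥ 4) = 1 − P(N ≤ 3) ≈ 0.1728.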